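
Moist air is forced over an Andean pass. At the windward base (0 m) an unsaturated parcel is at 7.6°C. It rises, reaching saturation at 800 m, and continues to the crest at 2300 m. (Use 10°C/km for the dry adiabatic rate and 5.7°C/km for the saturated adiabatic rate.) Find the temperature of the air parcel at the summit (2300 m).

-8.95°C

0–800 m, dry: Δz = 0.8 km ⇒ ΔT = -8°C; T = -0.4°C
800–2300 m, saturated: Δz = 1.5 km ⇒ ΔT = -8.55°C; T = -8.95°C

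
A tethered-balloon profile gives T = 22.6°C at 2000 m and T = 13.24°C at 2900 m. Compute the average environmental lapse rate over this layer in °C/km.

Γ = −ΔT/Δz = (22.6 − 13.24) / (2900 − 2000) m
  = 9.36°C / 0.9 km = 10.4°C/km

10.4°C/km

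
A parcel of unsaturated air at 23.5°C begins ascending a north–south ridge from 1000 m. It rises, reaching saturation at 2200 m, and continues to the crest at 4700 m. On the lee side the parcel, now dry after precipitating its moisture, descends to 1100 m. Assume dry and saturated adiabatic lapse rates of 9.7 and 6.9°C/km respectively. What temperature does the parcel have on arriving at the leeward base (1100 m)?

29.53°C

1000 → 2200 m (dry, 9.7°C/km): ΔT = -9.7 × 1.2 = -11.64°C → T = 11.86°C
2200 → 4700 m (saturated, 6.9°C/km): ΔT = -6.9 × 2.5 = -17.25°C → T = -5.39°C
4700 → 1100 m (dry descent, 9.7°C/km): ΔT = +9.7 × 3.6 = +34.92°C → T = 29.53°C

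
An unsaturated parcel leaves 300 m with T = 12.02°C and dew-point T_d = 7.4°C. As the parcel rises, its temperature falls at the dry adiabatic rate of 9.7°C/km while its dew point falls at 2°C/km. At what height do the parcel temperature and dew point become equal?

T and T_d converge at 9.7 − 2 = 7.7°C per km
Height above start = (12.02 − 7.4) / 7.7 = 0.6 km
LCL altitude = 300 m + 600 m = 900 m

900 m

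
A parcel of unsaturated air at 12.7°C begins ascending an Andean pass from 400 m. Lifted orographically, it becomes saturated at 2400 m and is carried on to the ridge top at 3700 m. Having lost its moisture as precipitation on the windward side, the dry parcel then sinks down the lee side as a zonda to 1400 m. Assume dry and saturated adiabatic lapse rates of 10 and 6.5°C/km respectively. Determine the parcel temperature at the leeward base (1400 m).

Dry to 2400 m: -10 × 2 km = -20°C, so T = -7.3°C.
Saturated to 3700 m: -6.5 × 1.3 km = -8.45°C, so T = -15.75°C.
Dry descent to 1400 m: +10 × 2.3 km = +23°C, so T = 7.25°C.

7.25°C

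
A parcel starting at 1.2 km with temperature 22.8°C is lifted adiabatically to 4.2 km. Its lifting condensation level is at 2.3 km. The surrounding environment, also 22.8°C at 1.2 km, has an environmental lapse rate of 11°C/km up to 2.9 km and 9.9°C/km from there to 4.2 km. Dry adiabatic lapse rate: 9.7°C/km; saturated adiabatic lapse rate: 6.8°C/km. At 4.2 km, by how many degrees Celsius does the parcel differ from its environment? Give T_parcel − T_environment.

+7.98°C (parcel warmer than environment)

Parcel:
  Dry to 2300 m: -9.7 × 1.1 km = -10.67°C, so T = 12.13°C.
  Saturated to 4200 m: -6.8 × 1.9 km = -12.92°C, so T = -0.79°C.
Environment:
  Environment, lower layer to 2900 m: -11 × 1.7 km = -18.7°C, so T = 4.1°C.
  Environment, upper layer to 4200 m: -9.9 × 1.3 km = -12.87°C, so T = -8.77°C.
T_parcel − T_env = -0.79 − (-8.77) = +7.98°C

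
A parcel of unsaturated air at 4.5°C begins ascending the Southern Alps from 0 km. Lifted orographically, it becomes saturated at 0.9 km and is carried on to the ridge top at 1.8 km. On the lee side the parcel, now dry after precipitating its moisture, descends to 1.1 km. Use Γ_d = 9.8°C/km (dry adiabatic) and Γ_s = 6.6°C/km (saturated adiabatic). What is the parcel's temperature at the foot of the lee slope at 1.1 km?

-3.4°C

0–900 m, dry: Δz = 0.9 km ⇒ ΔT = -8.82°C; T = -4.32°C
900–1800 m, saturated: Δz = 0.9 km ⇒ ΔT = -5.94°C; T = -10.26°C
1800–1100 m, dry descent: Δz = 0.7 km ⇒ ΔT = +6.86°C; T = -3.4°C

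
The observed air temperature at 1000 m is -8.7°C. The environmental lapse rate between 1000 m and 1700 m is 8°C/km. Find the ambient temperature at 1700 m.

From 1000 m to 1700 m (environmental): cools by 8 × 0.7 = 5.6°C, giving -14.3°C.

-14.3°C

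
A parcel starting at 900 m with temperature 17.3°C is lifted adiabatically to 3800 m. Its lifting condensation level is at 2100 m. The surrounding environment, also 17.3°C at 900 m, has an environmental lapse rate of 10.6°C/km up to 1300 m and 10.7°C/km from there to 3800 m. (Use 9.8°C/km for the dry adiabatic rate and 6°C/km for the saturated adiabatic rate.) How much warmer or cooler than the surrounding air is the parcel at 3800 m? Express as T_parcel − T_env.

Parcel:
  Dry to 2100 m: -9.8 × 1.2 km = -11.76°C, so T = 5.54°C.
  Saturated to 3800 m: -6 × 1.7 km = -10.2°C, so T = -4.66°C.
Environment:
  Environment, lower layer to 1300 m: -10.6 × 0.4 km = -4.24°C, so T = 13.06°C.
  Environment, upper layer to 3800 m: -10.7 × 2.5 km = -26.75°C, so T = -13.69°C.
T_parcel − T_env = -4.66 − (-13.69) = +9.03°C

+9.03°C (parcel warmer than environment)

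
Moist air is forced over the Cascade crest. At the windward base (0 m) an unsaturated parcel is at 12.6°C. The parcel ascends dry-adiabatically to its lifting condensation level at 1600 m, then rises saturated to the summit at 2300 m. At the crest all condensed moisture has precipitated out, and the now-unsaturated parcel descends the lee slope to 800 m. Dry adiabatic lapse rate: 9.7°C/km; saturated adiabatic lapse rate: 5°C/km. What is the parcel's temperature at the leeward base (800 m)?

Dry to 1600 m: -9.7 × 1.6 km = -15.52°C, so T = -2.92°C.
Saturated to 2300 m: -5 × 0.7 km = -3.5°C, so T = -6.42°C.
Dry descent to 800 m: +9.7 × 1.5 km = +14.55°C, so T = 8.13°C.

8.13°C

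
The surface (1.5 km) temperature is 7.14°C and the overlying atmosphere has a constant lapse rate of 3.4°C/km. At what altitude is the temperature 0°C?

Height above start = (7.14 − 0) / 3.4 = 2.1 km
Altitude = 1500 m + 2100 m = 3600 m

3.6 km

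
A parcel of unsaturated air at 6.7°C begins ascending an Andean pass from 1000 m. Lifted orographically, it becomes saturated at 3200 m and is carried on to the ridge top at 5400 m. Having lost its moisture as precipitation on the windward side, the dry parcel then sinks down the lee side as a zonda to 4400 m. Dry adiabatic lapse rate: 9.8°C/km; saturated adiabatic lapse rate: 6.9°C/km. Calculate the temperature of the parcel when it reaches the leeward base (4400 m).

-20.24°C

1000–3200 m, dry: Δz = 2.2 km ⇒ ΔT = -21.56°C; T = -14.86°C
3200–5400 m, saturated: Δz = 2.2 km ⇒ ΔT = -15.18°C; T = -30.04°C
5400–4400 m, dry descent: Δz = 1 km ⇒ ΔT = +9.8°C; T = -20.24°C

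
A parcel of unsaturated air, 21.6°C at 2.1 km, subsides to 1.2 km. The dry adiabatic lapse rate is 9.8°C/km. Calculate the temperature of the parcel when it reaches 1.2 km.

From 2100 m to 1200 m (dry adiabatic): warms by 9.8 × 0.9 = 8.82°C, giving 30.42°C.

30.42°C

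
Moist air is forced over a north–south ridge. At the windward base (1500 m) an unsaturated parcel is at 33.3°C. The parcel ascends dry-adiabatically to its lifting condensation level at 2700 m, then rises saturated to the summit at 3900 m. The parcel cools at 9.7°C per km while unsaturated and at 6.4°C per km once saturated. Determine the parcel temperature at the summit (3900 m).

1500–2700 m, dry: Δz = 1.2 km ⇒ ΔT = -11.64°C; T = 21.66°C
2700–3900 m, saturated: Δz = 1.2 km ⇒ ΔT = -7.68°C; T = 13.98°C

13.98°C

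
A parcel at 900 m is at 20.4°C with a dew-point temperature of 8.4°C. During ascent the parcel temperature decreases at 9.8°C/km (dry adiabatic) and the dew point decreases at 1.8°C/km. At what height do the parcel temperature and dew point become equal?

2400 m

T and T_d converge at 9.8 − 1.8 = 8°C per km
Height above start = (20.4 − 8.4) / 8 = 1.5 km
LCL altitude = 900 m + 1500 m = 2400 m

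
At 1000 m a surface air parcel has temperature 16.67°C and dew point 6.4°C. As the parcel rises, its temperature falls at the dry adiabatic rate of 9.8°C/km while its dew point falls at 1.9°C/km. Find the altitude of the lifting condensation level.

2300 m

T and T_d converge at 9.8 − 1.9 = 7.9°C per km
Height above start = (16.67 − 6.4) / 7.9 = 1.3 km
LCL altitude = 1000 m + 1300 m = 2300 m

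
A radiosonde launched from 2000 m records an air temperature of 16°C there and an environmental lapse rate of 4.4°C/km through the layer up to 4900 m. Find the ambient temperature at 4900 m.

3.24°C

2000 → 4900 m (environmental, 4.4°C/km): ΔT = -4.4 × 2.9 = -12.76°C → T = 3.24°C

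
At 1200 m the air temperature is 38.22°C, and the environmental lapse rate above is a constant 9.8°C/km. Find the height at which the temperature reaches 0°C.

Height above start = (38.22 − 0) / 9.8 = 3.9 km
Altitude = 1200 m + 3900 m = 5100 m

5100 m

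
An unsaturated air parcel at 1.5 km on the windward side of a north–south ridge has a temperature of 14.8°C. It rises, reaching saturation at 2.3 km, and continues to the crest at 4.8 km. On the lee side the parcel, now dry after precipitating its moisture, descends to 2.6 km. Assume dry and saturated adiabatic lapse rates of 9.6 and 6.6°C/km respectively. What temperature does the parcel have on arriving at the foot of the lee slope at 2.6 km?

1500–2300 m, dry: Δz = 0.8 km ⇒ ΔT = -7.68°C; T = 7.12°C
2300–4800 m, saturated: Δz = 2.5 km ⇒ ΔT = -16.5°C; T = -9.38°C
4800–2600 m, dry descent: Δz = 2.2 km ⇒ ΔT = +21.12°C; T = 11.74°C

11.74°C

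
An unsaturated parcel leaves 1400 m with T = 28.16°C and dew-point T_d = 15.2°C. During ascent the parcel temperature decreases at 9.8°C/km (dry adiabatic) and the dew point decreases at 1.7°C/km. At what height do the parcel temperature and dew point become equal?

T and T_d converge at 9.8 − 1.7 = 8.1°C per km
Height above start = (28.16 − 15.2) / 8.1 = 1.6 km
LCL altitude = 1400 m + 1600 m = 3000 m

3000 m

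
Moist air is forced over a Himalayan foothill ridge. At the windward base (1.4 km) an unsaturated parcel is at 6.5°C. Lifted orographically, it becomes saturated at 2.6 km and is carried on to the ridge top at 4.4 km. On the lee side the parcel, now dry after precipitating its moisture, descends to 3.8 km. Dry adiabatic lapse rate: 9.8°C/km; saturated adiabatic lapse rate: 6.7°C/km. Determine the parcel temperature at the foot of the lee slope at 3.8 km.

From 1400 m to 2600 m (dry): cools by 9.8 × 1.2 = 11.76°C, giving -5.26°C.
From 2600 m to 4400 m (saturated): cools by 6.7 × 1.8 = 12.06°C, giving -17.32°C.
From 4400 m to 3800 m (dry descent): warms by 9.8 × 0.6 = 5.88°C, giving -11.44°C.

-11.44°C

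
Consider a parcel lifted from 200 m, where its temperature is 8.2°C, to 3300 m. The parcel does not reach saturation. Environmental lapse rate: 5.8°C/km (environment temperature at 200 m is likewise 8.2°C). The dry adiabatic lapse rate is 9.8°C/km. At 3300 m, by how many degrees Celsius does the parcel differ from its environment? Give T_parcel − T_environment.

-12.4°C (parcel cooler than environment)

Parcel:
  From 200 m to 3300 m (dry): cools by 9.8 × 3.1 = 30.38°C, giving -22.18°C.
Environment:
  From 200 m to 3300 m (environment): cools by 5.8 × 3.1 = 17.98°C, giving -9.78°C.
T_parcel − T_env = -22.18 − (-9.78) = -12.4°C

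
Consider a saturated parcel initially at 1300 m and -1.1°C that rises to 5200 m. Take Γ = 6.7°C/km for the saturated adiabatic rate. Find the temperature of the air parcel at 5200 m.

-27.23°C

1300 → 5200 m (saturated adiabatic, 6.7°C/km): ΔT = -6.7 × 3.9 = -26.13°C → T = -27.23°C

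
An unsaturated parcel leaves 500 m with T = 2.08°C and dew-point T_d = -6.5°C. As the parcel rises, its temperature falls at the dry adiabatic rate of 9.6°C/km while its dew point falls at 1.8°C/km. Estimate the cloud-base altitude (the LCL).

1600 m

T and T_d converge at 9.6 − 1.8 = 7.8°C per km
Height above start = (2.08 − (-6.5)) / 7.8 = 1.1 km
LCL altitude = 500 m + 1100 m = 1600 m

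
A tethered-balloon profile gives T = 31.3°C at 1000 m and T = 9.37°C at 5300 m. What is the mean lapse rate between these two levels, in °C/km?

5.1°C/km

Γ = −ΔT/Δz = (31.3 − 9.37) / (5300 − 1000) m
  = 21.93°C / 4.3 km = 5.1°C/km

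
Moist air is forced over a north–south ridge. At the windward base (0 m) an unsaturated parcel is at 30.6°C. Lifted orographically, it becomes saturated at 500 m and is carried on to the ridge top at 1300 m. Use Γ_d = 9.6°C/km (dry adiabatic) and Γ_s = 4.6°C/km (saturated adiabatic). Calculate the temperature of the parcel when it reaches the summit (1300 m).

0 → 500 m (dry, 9.6°C/km): ΔT = -9.6 × 0.5 = -4.8°C → T = 25.8°C
500 → 1300 m (saturated, 4.6°C/km): ΔT = -4.6 × 0.8 = -3.68°C → T = 22.12°C

22.12°C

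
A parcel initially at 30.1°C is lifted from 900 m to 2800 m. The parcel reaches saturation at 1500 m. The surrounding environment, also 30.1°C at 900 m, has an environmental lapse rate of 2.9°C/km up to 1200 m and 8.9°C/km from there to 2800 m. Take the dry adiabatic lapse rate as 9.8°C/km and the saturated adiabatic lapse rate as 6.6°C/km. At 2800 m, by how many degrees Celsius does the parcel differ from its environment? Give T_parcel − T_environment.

+0.65°C (parcel warmer than environment)

Parcel:
  900 → 1500 m (dry, 9.8°C/km): ΔT = -9.8 × 0.6 = -5.88°C → T = 24.22°C
  1500 → 2800 m (saturated, 6.6°C/km): ΔT = -6.6 × 1.3 = -8.58°C → T = 15.64°C
Environment:
  900 → 1200 m (environment, lower layer, 2.9°C/km): ΔT = -2.9 × 0.3 = -0.87°C → T = 29.23°C
  1200 → 2800 m (environment, upper layer, 8.9°C/km): ΔT = -8.9 × 1.6 = -14.24°C → T = 14.99°C
T_parcel − T_env = 15.64 − 14.99 = +0.65°C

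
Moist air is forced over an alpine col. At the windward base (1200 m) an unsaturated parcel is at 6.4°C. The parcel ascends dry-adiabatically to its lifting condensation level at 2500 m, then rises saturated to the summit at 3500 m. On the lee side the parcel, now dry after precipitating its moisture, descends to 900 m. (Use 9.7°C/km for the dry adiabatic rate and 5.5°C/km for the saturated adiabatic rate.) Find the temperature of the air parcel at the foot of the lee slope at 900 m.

1200 → 2500 m (dry, 9.7°C/km): ΔT = -9.7 × 1.3 = -12.61°C → T = -6.21°C
2500 → 3500 m (saturated, 5.5°C/km): ΔT = -5.5 × 1 = -5.5°C → T = -11.71°C
3500 → 900 m (dry descent, 9.7°C/km): ΔT = +9.7 × 2.6 = +25.22°C → T = 13.51°C

13.51°C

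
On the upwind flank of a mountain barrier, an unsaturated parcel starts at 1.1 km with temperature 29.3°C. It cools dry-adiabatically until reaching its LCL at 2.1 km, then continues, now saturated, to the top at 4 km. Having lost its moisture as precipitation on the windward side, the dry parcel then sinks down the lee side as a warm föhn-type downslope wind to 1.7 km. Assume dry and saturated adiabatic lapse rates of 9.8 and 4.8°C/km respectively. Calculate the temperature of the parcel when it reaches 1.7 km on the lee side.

32.92°C

1100 → 2100 m (dry, 9.8°C/km): ΔT = -9.8 × 1 = -9.8°C → T = 19.5°C
2100 → 4000 m (saturated, 4.8°C/km): ΔT = -4.8 × 1.9 = -9.12°C → T = 10.38°C
4000 → 1700 m (dry descent, 9.8°C/km): ΔT = +9.8 × 2.3 = +22.54°C → T = 32.92°C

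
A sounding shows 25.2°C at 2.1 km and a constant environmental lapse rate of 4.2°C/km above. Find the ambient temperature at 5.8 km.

2100–5800 m, environmental: Δz = 3.7 km ⇒ ΔT = -15.54°C; T = 9.66°C

9.66°C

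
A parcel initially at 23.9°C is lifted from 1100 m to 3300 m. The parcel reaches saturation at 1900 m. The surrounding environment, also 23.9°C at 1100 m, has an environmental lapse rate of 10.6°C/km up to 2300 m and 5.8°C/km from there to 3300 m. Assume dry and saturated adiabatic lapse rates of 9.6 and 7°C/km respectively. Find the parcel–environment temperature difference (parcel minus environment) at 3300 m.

+1.04°C (parcel warmer than environment)

Parcel:
  From 1100 m to 1900 m (dry): cools by 9.6 × 0.8 = 7.68°C, giving 16.22°C.
  From 1900 m to 3300 m (saturated): cools by 7 × 1.4 = 9.8°C, giving 6.42°C.
Environment:
  From 1100 m to 2300 m (environment, lower layer): cools by 10.6 × 1.2 = 12.72°C, giving 11.18°C.
  From 2300 m to 3300 m (environment, upper layer): cools by 5.8 × 1 = 5.8°C, giving 5.38°C.
T_parcel − T_env = 6.42 − 5.38 = +1.04°C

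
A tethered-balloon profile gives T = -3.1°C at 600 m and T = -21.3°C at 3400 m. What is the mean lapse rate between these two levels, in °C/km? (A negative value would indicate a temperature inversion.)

Γ = −ΔT/Δz = (-3.1 − (-21.3)) / (3400 − 600) m
  = 18.2°C / 2.8 km = 6.5°C/km

6.5°C/km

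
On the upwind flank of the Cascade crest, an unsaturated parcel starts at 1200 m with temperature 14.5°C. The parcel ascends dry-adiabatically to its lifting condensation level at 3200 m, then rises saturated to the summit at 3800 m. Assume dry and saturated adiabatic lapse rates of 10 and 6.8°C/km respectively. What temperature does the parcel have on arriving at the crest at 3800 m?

Dry to 3200 m: -10 × 2 km = -20°C, so T = -5.5°C.
Saturated to 3800 m: -6.8 × 0.6 km = -4.08°C, so T = -9.58°C.

-9.58°C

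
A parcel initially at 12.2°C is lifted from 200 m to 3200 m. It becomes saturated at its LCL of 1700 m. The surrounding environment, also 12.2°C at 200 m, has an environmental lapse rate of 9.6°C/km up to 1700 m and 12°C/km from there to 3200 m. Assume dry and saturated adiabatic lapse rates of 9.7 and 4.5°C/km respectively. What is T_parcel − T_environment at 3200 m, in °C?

Parcel:
  Dry to 1700 m: -9.7 × 1.5 km = -14.55°C, so T = -2.35°C.
  Saturated to 3200 m: -4.5 × 1.5 km = -6.75°C, so T = -9.1°C.
Environment:
  Environment, lower layer to 1700 m: -9.6 × 1.5 km = -14.4°C, so T = -2.2°C.
  Environment, upper layer to 3200 m: -12 × 1.5 km = -18°C, so T = -20.2°C.
T_parcel − T_env = -9.1 − (-20.2) = +11.1°C

+11.1°C (parcel warmer than environment)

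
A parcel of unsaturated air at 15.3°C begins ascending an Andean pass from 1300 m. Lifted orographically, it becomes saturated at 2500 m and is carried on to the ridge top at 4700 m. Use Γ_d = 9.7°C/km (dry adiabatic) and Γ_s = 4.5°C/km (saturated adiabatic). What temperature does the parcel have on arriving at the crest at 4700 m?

-6.24°C

Dry to 2500 m: -9.7 × 1.2 km = -11.64°C, so T = 3.66°C.
Saturated to 4700 m: -4.5 × 2.2 km = -9.9°C, so T = -6.24°C.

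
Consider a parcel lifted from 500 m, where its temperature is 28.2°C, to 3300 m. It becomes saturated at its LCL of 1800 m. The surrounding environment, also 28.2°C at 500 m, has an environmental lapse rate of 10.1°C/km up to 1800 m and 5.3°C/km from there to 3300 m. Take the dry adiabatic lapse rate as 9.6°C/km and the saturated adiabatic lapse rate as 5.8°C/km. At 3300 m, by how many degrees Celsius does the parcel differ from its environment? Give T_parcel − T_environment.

-0.1°C (parcel cooler than environment)

Parcel:
  500–1800 m, dry: Δz = 1.3 km ⇒ ΔT = -12.48°C; T = 15.72°C
  1800–3300 m, saturated: Δz = 1.5 km ⇒ ΔT = -8.7°C; T = 7.02°C
Environment:
  500–1800 m, environment, lower layer: Δz = 1.3 km ⇒ ΔT = -13.13°C; T = 15.07°C
  1800–3300 m, environment, upper layer: Δz = 1.5 km ⇒ ΔT = -7.95°C; T = 7.12°C
T_parcel − T_env = 7.02 − 7.12 = -0.1°C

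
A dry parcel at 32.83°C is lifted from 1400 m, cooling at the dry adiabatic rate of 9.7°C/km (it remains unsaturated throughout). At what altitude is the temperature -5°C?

Height above start = (32.83 − (-5)) / 9.7 = 3.9 km
Altitude = 1400 m + 3900 m = 5300 m

5300 m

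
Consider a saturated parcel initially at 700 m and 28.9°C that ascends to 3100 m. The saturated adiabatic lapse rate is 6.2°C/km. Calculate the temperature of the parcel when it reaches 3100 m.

14.02°C

Saturated adiabatic to 3100 m: -6.2 × 2.4 km = -14.88°C, so T = 14.02°C.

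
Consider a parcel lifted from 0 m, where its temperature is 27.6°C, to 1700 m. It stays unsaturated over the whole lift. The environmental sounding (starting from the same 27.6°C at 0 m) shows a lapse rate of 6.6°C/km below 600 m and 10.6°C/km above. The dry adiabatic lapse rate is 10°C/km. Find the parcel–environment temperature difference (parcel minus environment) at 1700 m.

-1.38°C (parcel cooler than environment)

Parcel:
  0–1700 m, dry: Δz = 1.7 km ⇒ ΔT = -17°C; T = 10.6°C
Environment:
  0–600 m, environment, lower layer: Δz = 0.6 km ⇒ ΔT = -3.96°C; T = 23.64°C
  600–1700 m, environment, upper layer: Δz = 1.1 km ⇒ ΔT = -11.66°C; T = 11.98°C
T_parcel − T_env = 10.6 − 11.98 = -1.38°C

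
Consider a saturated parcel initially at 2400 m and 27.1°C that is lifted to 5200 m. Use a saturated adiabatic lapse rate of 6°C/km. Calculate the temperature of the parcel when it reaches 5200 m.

2400–5200 m, saturated adiabatic: Δz = 2.8 km ⇒ ΔT = -16.8°C; T = 10.3°C

10.3°C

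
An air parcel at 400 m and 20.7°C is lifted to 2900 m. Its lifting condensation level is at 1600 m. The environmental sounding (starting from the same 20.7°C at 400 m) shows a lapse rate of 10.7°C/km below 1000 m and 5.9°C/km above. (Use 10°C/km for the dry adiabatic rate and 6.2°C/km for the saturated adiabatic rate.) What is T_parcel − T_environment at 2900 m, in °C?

Parcel:
  400–1600 m, dry: Δz = 1.2 km ⇒ ΔT = -12°C; T = 8.7°C
  1600–2900 m, saturated: Δz = 1.3 km ⇒ ΔT = -8.06°C; T = 0.64°C
Environment:
  400–1000 m, environment, lower layer: Δz = 0.6 km ⇒ ΔT = -6.42°C; T = 14.28°C
  1000–2900 m, environment, upper layer: Δz = 1.9 km ⇒ ΔT = -11.21°C; T = 3.07°C
T_parcel − T_env = 0.64 − 3.07 = -2.43°C

-2.43°C (parcel cooler than environment)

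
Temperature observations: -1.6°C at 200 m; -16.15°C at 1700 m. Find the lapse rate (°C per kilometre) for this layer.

9.7°C/km

Γ = −ΔT/Δz = (-1.6 − (-16.15)) / (1700 − 200) m
  = 14.55°C / 1.5 km = 9.7°C/km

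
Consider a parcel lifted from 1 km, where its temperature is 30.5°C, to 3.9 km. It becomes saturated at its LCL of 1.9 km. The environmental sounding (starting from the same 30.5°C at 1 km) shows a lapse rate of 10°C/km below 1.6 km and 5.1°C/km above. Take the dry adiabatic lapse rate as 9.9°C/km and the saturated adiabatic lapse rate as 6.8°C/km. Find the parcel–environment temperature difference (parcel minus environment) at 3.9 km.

-4.78°C (parcel cooler than environment)

Parcel:
  From 1000 m to 1900 m (dry): cools by 9.9 × 0.9 = 8.91°C, giving 21.59°C.
  From 1900 m to 3900 m (saturated): cools by 6.8 × 2 = 13.6°C, giving 7.99°C.
Environment:
  From 1000 m to 1600 m (environment, lower layer): cools by 10 × 0.6 = 6°C, giving 24.5°C.
  From 1600 m to 3900 m (environment, upper layer): cools by 5.1 × 2.3 = 11.73°C, giving 12.77°C.
T_parcel − T_env = 7.99 − 12.77 = -4.78°C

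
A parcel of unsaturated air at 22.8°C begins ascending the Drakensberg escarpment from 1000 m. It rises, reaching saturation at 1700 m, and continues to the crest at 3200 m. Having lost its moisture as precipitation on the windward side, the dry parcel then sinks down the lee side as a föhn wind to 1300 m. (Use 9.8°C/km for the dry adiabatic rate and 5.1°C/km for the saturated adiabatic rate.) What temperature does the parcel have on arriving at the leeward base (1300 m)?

26.91°C

1000 → 1700 m (dry, 9.8°C/km): ΔT = -9.8 × 0.7 = -6.86°C → T = 15.94°C
1700 → 3200 m (saturated, 5.1°C/km): ΔT = -5.1 × 1.5 = -7.65°C → T = 8.29°C
3200 → 1300 m (dry descent, 9.8°C/km): ΔT = +9.8 × 1.9 = +18.62°C → T = 26.91°C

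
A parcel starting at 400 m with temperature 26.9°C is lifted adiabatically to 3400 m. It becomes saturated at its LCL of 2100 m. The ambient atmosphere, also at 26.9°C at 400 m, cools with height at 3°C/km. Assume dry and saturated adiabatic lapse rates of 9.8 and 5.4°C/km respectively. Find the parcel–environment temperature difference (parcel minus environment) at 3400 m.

-14.68°C (parcel cooler than environment)

Parcel:
  400–2100 m, dry: Δz = 1.7 km ⇒ ΔT = -16.66°C; T = 10.24°C
  2100–3400 m, saturated: Δz = 1.3 km ⇒ ΔT = -7.02°C; T = 3.22°C
Environment:
  400–3400 m, environment: Δz = 3 km ⇒ ΔT = -9°C; T = 17.9°C
T_parcel − T_env = 3.22 − 17.9 = -14.68°C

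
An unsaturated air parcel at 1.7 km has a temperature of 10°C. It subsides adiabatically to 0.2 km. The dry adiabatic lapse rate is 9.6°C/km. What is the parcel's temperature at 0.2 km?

24.4°C

Dry adiabatic to 200 m: +9.6 × 1.5 km = +14.4°C, so T = 24.4°C.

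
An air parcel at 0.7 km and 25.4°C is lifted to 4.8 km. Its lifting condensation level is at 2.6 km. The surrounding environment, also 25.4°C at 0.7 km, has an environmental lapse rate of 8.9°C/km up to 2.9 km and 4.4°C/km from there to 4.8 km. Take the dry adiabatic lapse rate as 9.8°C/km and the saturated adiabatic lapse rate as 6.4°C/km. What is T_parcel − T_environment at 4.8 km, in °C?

Parcel:
  Dry to 2600 m: -9.8 × 1.9 km = -18.62°C, so T = 6.78°C.
  Saturated to 4800 m: -6.4 × 2.2 km = -14.08°C, so T = -7.3°C.
Environment:
  Environment, lower layer to 2900 m: -8.9 × 2.2 km = -19.58°C, so T = 5.82°C.
  Environment, upper layer to 4800 m: -4.4 × 1.9 km = -8.36°C, so T = -2.54°C.
T_parcel − T_env = -7.3 − (-2.54) = -4.76°C

-4.76°C (parcel cooler than environment)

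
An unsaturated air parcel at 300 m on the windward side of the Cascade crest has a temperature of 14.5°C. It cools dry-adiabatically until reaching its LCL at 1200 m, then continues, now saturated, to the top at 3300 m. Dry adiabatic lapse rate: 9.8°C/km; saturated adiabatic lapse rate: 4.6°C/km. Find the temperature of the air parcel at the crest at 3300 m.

300–1200 m, dry: Δz = 0.9 km ⇒ ΔT = -8.82°C; T = 5.68°C
1200–3300 m, saturated: Δz = 2.1 km ⇒ ΔT = -9.66°C; T = -3.98°C

-3.98°C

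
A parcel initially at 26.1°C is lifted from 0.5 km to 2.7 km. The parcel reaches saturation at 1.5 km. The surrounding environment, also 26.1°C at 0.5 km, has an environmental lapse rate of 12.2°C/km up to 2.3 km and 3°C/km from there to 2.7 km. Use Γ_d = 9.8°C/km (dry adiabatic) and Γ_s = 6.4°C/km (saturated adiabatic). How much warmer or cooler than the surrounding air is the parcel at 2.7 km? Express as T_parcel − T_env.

+5.68°C (parcel warmer than environment)

Parcel:
  500–1500 m, dry: Δz = 1 km ⇒ ΔT = -9.8°C; T = 16.3°C
  1500–2700 m, saturated: Δz = 1.2 km ⇒ ΔT = -7.68°C; T = 8.62°C
Environment:
  500–2300 m, environment, lower layer: Δz = 1.8 km ⇒ ΔT = -21.96°C; T = 4.14°C
  2300–2700 m, environment, upper layer: Δz = 0.4 km ⇒ ΔT = -1.2°C; T = 2.94°C
T_parcel − T_env = 8.62 − 2.94 = +5.68°C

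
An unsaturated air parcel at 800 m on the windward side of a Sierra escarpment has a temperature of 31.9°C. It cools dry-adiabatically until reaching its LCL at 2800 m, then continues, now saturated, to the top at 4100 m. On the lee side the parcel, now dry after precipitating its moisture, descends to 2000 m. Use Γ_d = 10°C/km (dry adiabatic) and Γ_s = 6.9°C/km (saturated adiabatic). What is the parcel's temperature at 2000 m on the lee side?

800–2800 m, dry: Δz = 2 km ⇒ ΔT = -20°C; T = 11.9°C
2800–4100 m, saturated: Δz = 1.3 km ⇒ ΔT = -8.97°C; T = 2.93°C
4100–2000 m, dry descent: Δz = 2.1 km ⇒ ΔT = +21°C; T = 23.93°C

23.93°C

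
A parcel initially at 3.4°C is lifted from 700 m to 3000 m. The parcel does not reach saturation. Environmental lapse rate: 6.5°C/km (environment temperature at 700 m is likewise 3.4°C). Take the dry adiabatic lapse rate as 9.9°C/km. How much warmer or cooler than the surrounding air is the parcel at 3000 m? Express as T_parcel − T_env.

Parcel:
  700–3000 m, dry: Δz = 2.3 km ⇒ ΔT = -22.77°C; T = -19.37°C
Environment:
  700–3000 m, environment: Δz = 2.3 km ⇒ ΔT = -14.95°C; T = -11.55°C
T_parcel − T_env = -19.37 − (-11.55) = -7.82°C

-7.82°C (parcel cooler than environment)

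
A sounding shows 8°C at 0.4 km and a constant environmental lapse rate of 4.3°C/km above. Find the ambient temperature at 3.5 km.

400–3500 m, environmental: Δz = 3.1 km ⇒ ΔT = -13.33°C; T = -5.33°C

-5.33°C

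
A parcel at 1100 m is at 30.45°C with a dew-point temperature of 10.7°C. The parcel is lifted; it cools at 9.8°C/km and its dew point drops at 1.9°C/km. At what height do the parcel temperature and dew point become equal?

T and T_d converge at 9.8 − 1.9 = 7.9°C per km
Height above start = (30.45 − 10.7) / 7.9 = 2.5 km
LCL altitude = 1100 m + 2500 m = 3600 m

3600 m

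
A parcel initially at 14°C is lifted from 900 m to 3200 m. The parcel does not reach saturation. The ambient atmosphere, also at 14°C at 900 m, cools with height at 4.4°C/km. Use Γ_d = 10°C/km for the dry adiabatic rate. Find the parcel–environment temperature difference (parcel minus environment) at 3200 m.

Parcel:
  From 900 m to 3200 m (dry): cools by 10 × 2.3 = 23°C, giving -9°C.
Environment:
  From 900 m to 3200 m (environment): cools by 4.4 × 2.3 = 10.12°C, giving 3.88°C.
T_parcel − T_env = -9 − 3.88 = -12.88°C

-12.88°C (parcel cooler than environment)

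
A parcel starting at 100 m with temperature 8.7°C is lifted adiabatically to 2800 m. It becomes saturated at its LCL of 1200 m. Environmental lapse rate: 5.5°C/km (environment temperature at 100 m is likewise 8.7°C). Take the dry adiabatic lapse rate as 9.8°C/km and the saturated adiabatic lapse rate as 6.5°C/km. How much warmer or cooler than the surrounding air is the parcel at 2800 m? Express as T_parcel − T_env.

-6.33°C (parcel cooler than environment)

Parcel:
  100–1200 m, dry: Δz = 1.1 km ⇒ ΔT = -10.78°C; T = -2.08°C
  1200–2800 m, saturated: Δz = 1.6 km ⇒ ΔT = -10.4°C; T = -12.48°C
Environment:
  100–2800 m, environment: Δz = 2.7 km ⇒ ΔT = -14.85°C; T = -6.15°C
T_parcel − T_env = -12.48 − (-6.15) = -6.33°C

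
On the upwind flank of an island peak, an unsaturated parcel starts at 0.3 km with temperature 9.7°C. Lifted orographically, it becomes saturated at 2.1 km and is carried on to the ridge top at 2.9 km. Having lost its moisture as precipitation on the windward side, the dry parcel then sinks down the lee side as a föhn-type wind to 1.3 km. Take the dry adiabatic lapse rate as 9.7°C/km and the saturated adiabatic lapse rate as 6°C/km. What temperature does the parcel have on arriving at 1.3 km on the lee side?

Dry to 2100 m: -9.7 × 1.8 km = -17.46°C, so T = -7.76°C.
Saturated to 2900 m: -6 × 0.8 km = -4.8°C, so T = -12.56°C.
Dry descent to 1300 m: +9.7 × 1.6 km = +15.52°C, so T = 2.96°C.

2.96°C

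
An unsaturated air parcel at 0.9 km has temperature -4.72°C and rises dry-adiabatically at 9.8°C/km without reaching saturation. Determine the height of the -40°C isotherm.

4.5 km

Height above start = (-4.72 − (-40)) / 9.8 = 3.6 km
Altitude = 900 m + 3600 m = 4500 m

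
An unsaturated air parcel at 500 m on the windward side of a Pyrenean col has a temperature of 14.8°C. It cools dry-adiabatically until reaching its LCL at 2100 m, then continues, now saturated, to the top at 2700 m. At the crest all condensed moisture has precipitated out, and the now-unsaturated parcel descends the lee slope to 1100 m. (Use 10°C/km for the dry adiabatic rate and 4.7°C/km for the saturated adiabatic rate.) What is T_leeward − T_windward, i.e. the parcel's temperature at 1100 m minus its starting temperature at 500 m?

From 500 m to 2100 m (dry): cools by 10 × 1.6 = 16°C, giving -1.2°C.
From 2100 m to 2700 m (saturated): cools by 4.7 × 0.6 = 2.82°C, giving -4.02°C.
From 2700 m to 1100 m (dry descent): warms by 10 × 1.6 = 16°C, giving 11.98°C.
Net change vs windward start: 11.98 − 14.8 = -2.82°C

-2.82°C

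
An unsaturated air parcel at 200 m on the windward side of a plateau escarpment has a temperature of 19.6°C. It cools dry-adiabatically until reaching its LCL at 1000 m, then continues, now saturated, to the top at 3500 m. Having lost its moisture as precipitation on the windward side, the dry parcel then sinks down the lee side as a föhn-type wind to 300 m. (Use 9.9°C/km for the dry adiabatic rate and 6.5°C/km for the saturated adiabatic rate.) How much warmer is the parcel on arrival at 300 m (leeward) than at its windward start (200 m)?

Dry to 1000 m: -9.9 × 0.8 km = -7.92°C, so T = 11.68°C.
Saturated to 3500 m: -6.5 × 2.5 km = -16.25°C, so T = -4.57°C.
Dry descent to 300 m: +9.9 × 3.2 km = +31.68°C, so T = 27.11°C.
Net change vs windward start: 27.11 − 19.6 = +7.51°C

+7.51°C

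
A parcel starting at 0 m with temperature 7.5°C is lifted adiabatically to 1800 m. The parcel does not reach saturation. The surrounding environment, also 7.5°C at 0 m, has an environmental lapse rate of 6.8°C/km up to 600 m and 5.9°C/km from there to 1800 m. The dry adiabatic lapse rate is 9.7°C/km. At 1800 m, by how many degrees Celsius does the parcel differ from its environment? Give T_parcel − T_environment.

-6.3°C (parcel cooler than environment)

Parcel:
  0 → 1800 m (dry, 9.7°C/km): ΔT = -9.7 × 1.8 = -17.46°C → T = -9.96°C
Environment:
  0 → 600 m (environment, lower layer, 6.8°C/km): ΔT = -6.8 × 0.6 = -4.08°C → T = 3.42°C
  600 → 1800 m (environment, upper layer, 5.9°C/km): ΔT = -5.9 × 1.2 = -7.08°C → T = -3.66°C
T_parcel − T_env = -9.96 − (-3.66) = -6.3°C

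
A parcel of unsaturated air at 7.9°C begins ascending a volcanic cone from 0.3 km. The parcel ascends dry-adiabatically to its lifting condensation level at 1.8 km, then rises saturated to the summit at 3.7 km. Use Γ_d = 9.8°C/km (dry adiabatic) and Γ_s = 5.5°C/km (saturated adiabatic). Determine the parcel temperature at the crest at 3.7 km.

From 300 m to 1800 m (dry): cools by 9.8 × 1.5 = 14.7°C, giving -6.8°C.
From 1800 m to 3700 m (saturated): cools by 5.5 × 1.9 = 10.45°C, giving -17.25°C.

-17.25°C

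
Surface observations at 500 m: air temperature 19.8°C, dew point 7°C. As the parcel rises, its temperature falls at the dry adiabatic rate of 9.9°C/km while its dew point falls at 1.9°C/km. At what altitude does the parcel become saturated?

T and T_d converge at 9.9 − 1.9 = 8°C per km
Height above start = (19.8 − 7) / 8 = 1.6 km
LCL altitude = 500 m + 1600 m = 2100 m

2100 m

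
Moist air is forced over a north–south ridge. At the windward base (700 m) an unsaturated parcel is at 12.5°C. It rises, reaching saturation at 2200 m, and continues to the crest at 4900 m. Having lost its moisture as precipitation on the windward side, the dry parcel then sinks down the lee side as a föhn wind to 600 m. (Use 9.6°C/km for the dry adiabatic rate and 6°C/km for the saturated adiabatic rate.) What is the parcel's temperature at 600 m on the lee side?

700 → 2200 m (dry, 9.6°C/km): ΔT = -9.6 × 1.5 = -14.4°C → T = -1.9°C
2200 → 4900 m (saturated, 6°C/km): ΔT = -6 × 2.7 = -16.2°C → T = -18.1°C
4900 → 600 m (dry descent, 9.6°C/km): ΔT = +9.6 × 4.3 = +41.28°C → T = 23.18°C

23.18°C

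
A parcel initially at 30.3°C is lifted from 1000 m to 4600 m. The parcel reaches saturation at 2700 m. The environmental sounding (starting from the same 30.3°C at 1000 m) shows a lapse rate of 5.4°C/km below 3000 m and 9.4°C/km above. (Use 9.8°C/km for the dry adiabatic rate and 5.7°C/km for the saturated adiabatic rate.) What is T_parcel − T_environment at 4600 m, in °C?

-1.65°C (parcel cooler than environment)

Parcel:
  Dry to 2700 m: -9.8 × 1.7 km = -16.66°C, so T = 13.64°C.
  Saturated to 4600 m: -5.7 × 1.9 km = -10.83°C, so T = 2.81°C.
Environment:
  Environment, lower layer to 3000 m: -5.4 × 2 km = -10.8°C, so T = 19.5°C.
  Environment, upper layer to 4600 m: -9.4 × 1.6 km = -15.04°C, so T = 4.46°C.
T_parcel − T_env = 2.81 − 4.46 = -1.65°C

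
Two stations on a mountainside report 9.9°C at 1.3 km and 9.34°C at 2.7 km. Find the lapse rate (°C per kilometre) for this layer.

0.4°C/km

Γ = −ΔT/Δz = (9.9 − 9.34) / (2700 − 1300) m
  = 0.56°C / 1.4 km = 0.4°C/km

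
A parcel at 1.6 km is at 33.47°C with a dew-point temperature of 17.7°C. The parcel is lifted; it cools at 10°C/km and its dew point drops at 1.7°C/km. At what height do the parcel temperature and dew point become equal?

T and T_d converge at 10 − 1.7 = 8.3°C per km
Height above start = (33.47 − 17.7) / 8.3 = 1.9 km
LCL altitude = 1600 m + 1900 m = 3500 m

3.5 km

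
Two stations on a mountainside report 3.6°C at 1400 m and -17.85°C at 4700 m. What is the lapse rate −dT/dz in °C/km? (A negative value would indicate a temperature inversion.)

Γ = −ΔT/Δz = (3.6 − (-17.85)) / (4700 − 1400) m
  = 21.45°C / 3.3 km = 6.5°C/km

6.5°C/km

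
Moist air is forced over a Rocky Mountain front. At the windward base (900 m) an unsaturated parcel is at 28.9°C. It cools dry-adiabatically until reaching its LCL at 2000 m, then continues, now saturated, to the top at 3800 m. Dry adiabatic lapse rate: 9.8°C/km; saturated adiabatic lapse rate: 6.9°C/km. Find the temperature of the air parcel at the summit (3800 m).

900–2000 m, dry: Δz = 1.1 km ⇒ ΔT = -10.78°C; T = 18.12°C
2000–3800 m, saturated: Δz = 1.8 km ⇒ ΔT = -12.42°C; T = 5.7°C

5.7°C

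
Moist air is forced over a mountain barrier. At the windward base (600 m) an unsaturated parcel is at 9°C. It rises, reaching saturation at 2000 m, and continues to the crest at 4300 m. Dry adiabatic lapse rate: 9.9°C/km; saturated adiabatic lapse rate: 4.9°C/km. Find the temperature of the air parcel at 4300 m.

600 → 2000 m (dry, 9.9°C/km): ΔT = -9.9 × 1.4 = -13.86°C → T = -4.86°C
2000 → 4300 m (saturated, 4.9°C/km): ΔT = -4.9 × 2.3 = -11.27°C → T = -16.13°C

-16.13°C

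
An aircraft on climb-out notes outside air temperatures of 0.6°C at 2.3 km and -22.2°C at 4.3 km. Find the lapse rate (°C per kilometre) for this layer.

11.4°C/km

Γ = −ΔT/Δz = (0.6 − (-22.2)) / (4300 − 2300) m
  = 22.8°C / 2 km = 11.4°C/km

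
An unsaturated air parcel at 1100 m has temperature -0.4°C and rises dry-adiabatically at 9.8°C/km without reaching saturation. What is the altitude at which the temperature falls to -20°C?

Height above start = (-0.4 − (-20)) / 9.8 = 2 km
Altitude = 1100 m + 2000 m = 3100 m

3100 m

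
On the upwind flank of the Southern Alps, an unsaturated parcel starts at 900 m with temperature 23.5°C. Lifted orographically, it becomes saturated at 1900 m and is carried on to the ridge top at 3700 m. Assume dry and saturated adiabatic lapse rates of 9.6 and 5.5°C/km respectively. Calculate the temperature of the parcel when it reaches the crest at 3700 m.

4°C

From 900 m to 1900 m (dry): cools by 9.6 × 1 = 9.6°C, giving 13.9°C.
From 1900 m to 3700 m (saturated): cools by 5.5 × 1.8 = 9.9°C, giving 4°C.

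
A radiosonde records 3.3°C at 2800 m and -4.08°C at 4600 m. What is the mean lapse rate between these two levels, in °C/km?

4.1°C/km

Γ = −ΔT/Δz = (3.3 − (-4.08)) / (4600 − 2800) m
  = 7.38°C / 1.8 km = 4.1°C/km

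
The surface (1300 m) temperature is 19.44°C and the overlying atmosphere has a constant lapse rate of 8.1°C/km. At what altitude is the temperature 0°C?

Height above start = (19.44 − 0) / 8.1 = 2.4 km
Altitude = 1300 m + 2400 m = 3700 m

3700 m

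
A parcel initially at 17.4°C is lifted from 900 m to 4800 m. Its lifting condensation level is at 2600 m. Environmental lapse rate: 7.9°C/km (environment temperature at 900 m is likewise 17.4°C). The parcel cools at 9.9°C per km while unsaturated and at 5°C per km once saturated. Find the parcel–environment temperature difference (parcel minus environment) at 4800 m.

Parcel:
  Dry to 2600 m: -9.9 × 1.7 km = -16.83°C, so T = 0.57°C.
  Saturated to 4800 m: -5 × 2.2 km = -11°C, so T = -10.43°C.
Environment:
  Environment to 4800 m: -7.9 × 3.9 km = -30.81°C, so T = -13.41°C.
T_parcel − T_env = -10.43 − (-13.41) = +2.98°C

+2.98°C (parcel warmer than environment)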